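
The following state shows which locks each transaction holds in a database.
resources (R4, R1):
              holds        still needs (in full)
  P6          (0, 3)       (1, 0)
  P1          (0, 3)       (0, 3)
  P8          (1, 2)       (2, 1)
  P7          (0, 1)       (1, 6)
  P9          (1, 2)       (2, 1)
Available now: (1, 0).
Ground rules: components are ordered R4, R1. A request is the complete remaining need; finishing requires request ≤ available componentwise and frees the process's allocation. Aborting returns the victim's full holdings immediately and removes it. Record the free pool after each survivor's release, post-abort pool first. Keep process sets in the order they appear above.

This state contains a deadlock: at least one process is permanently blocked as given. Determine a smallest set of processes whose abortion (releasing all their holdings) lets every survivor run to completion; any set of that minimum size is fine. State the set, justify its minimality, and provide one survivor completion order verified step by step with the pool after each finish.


Minimum abort set: P8.
Key observation: the deadlocked P9 becomes finishable only because P8 released (1, 2); it completes at step 1 below.
No smaller set exists: with zero aborts the deadlock remains.
The survivors complete as P9, P6, P1, P7. Check, step by step (starting from the post-abort pool):
  pool = (2, 2)
  P9 needs (2, 1) <= (2, 2) -> finishes; pool += (1, 2) = (3, 4)
  P6 needs (1, 0) <= (3, 4) -> finishes; pool += (0, 3) = (3, 7)
  P1 needs (0, 3) <= (3, 7) -> finishes; pool += (0, 3) = (3, 10)
  P7 needs (1, 6) <= (3, 10) -> finishes; pool += (0, 1) = (3, 11)


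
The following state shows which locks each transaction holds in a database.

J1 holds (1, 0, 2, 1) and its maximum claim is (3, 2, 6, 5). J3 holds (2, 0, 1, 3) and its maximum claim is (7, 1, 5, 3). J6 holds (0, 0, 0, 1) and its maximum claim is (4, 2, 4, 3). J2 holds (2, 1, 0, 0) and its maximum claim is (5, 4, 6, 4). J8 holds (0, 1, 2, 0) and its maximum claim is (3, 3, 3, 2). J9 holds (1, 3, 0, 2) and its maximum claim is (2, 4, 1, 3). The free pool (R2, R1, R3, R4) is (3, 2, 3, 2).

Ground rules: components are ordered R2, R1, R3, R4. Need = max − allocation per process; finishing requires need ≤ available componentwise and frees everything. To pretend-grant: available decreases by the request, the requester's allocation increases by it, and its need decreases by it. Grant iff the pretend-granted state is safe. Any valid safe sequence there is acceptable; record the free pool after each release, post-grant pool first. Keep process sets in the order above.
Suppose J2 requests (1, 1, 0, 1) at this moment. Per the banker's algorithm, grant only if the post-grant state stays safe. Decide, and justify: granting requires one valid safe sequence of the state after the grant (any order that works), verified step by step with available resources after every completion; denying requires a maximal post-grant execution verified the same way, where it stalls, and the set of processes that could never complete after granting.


DENY: after the grant no complete ordering would exist.
Key observation: after J9, J8 the pool peaks at (3, 5, 5, 3), and each blocked process is short somewhere: J1 on R4; J3 on R2; J6 on R2; J2 on R3.
On the post-grant state, J9, J8 is a maximal run — nothing extends it. Step-by-step check:
  pool = (2, 1, 3, 1)
  run J9 (needs (1, 1, 1, 1), free (2, 1, 3, 1)); after release of (1, 3, 0, 2) the pool is (3, 4, 3, 3)
  run J8 (needs (3, 2, 1, 2), free (3, 4, 3, 3)); after release of (0, 1, 2, 0) the pool is (3, 5, 5, 3)
  blocked: J1 wants (2, 2, 4, 4), pool (3, 5, 5, 3) — not enough R4
  blocked: J3 wants (5, 1, 4, 0), pool (3, 5, 5, 3) — not enough R2
  blocked: J6 wants (4, 2, 4, 2), pool (3, 5, 5, 3) — not enough R2
  blocked: J2 wants (2, 2, 6, 3), pool (3, 5, 5, 3) — not enough R3
Had the request been granted, J1, J3, J6 and J2 could never finish.


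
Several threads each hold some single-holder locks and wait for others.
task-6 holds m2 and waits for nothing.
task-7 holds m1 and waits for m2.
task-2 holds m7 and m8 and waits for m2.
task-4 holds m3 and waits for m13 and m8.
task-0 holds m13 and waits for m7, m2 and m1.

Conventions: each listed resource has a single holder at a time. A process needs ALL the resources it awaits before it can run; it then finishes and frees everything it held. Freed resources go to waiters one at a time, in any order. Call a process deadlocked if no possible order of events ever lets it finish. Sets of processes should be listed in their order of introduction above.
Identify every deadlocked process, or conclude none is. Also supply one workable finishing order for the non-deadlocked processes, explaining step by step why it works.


Nothing here is deadlocked.
Key observation: every chain of waits terminates; starting from the processes that wait on nothing, all the rest unlock in turn.
A valid finishing order for the others: task-6, task-7, task-2, task-0, task-4.
Verifying each step:
  task-6: no waits; runs immediately, freeing m2
  run task-7 (all its waits — m2 — are resolved); releases m1
  run task-2 (all its waits — m2 — are resolved); releases m7 and m8
  run task-0 (all its waits — m7, m2 and m1 — are resolved); releases m13
  run task-4 (all its waits — m13 and m8 — are resolved); releases m3


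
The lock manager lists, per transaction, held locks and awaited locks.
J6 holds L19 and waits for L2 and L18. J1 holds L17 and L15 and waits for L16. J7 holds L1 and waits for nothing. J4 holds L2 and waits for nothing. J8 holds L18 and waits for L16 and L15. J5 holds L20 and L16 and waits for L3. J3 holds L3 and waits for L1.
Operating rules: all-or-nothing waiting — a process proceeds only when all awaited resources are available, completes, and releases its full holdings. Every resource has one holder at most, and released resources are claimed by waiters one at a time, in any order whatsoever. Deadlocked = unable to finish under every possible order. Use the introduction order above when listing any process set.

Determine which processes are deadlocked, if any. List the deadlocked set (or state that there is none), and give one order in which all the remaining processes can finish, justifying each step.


The deadlocked set is empty.
Key observation: although several processes wait, no cycle exists — each chain bottoms out at a free runner.
The rest can finish in the order J7, J3, J4, J5, J1, J8, J6.
Verifying each step:
  J7: no waits; runs immediately, freeing L1
  J3 waits on L1 — all released -> runs and releases L3
  J4: no waits; runs immediately, freeing L2
  J5 waits on L3 — all released -> runs and releases L20 and L16
  J1 waits on L16 — all released -> runs and releases L17 and L15
  J8 waits on L16 and L15 — all released -> runs and releases L18
  J6 waits on L2 and L18 — all released -> runs and releases L19


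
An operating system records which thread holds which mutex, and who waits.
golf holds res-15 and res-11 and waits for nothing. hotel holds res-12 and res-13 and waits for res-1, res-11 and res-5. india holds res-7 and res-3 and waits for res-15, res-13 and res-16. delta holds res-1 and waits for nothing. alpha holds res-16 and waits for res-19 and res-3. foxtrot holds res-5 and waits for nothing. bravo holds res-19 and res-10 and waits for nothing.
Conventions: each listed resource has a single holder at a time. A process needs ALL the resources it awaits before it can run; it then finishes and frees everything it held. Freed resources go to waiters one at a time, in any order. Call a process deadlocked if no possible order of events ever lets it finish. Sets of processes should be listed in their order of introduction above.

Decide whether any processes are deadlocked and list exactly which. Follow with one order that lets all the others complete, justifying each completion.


Deadlocked: india and alpha.
Key observation: the wait chain closes on itself along india -> alpha -> india; no other process is dragged down with it.
One completion order for the rest: delta, foxtrot, golf, bravo, hotel.
Step-by-step check:
  run delta (it waits on nothing); releases res-1
  run foxtrot (it waits on nothing); releases res-5
  run golf (it waits on nothing); releases res-15 and res-11
  run bravo (it waits on nothing); releases res-19 and res-10
  run hotel (all its waits — res-1, res-11 and res-5 — are resolved); releases res-12 and res-13


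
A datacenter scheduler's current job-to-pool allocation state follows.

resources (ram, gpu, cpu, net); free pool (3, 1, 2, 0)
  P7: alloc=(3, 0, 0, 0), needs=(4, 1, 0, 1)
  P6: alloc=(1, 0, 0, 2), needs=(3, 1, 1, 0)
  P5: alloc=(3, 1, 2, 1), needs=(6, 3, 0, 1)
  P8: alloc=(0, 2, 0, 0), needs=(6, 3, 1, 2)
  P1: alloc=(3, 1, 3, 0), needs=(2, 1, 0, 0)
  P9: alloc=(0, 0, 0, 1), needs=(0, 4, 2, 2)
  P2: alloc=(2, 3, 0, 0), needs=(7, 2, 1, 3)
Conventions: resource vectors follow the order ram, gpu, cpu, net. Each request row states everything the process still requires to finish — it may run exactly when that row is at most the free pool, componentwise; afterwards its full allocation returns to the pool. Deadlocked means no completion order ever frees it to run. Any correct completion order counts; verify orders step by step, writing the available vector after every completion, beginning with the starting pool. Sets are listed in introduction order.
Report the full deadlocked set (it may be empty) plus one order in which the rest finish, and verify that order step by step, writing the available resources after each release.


The deadlocked set is P5, P8, P9 and P2.
Key observation: after P6, P1, P7 the pool peaks at (10, 2, 5, 2), and each blocked process is short somewhere: P5 on gpu; P8 on gpu; P9 on gpu; P2 on net.
One completion order for the rest: P6, P1, P7. Check, step by step:
  pool = (3, 1, 2, 0)
  run P6 (needs (3, 1, 1, 0), free (3, 1, 2, 0)); after release of (1, 0, 0, 2) the pool is (4, 1, 2, 2)
  run P1 (needs (2, 1, 0, 0), free (4, 1, 2, 2)); after release of (3, 1, 3, 0) the pool is (7, 2, 5, 2)
  run P7 (needs (4, 1, 0, 1), free (7, 2, 5, 2)); after release of (3, 0, 0, 0) the pool is (10, 2, 5, 2)
The stuck group stays short no matter what:
  blocked: P5 wants (6, 3, 0, 1), pool (10, 2, 5, 2) — not enough gpu
  blocked: P8 wants (6, 3, 1, 2), pool (10, 2, 5, 2) — not enough gpu
  blocked: P9 wants (0, 4, 2, 2), pool (10, 2, 5, 2) — not enough gpu
  blocked: P2 wants (7, 2, 1, 3), pool (10, 2, 5, 2) — not enough net


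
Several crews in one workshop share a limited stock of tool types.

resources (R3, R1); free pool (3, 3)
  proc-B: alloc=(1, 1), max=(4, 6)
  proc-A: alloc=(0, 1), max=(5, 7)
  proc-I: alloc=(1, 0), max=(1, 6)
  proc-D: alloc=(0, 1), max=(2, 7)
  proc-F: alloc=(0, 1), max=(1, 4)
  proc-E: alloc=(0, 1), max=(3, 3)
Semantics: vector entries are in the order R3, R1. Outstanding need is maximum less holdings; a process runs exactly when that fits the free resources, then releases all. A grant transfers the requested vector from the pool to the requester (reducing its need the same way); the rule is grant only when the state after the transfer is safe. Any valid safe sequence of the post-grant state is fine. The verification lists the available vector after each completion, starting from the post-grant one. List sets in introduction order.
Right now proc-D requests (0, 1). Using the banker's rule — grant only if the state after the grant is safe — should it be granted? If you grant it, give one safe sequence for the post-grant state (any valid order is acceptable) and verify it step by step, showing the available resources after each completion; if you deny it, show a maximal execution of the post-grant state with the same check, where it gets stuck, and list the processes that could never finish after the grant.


DENY: after the grant no complete ordering would exist.
Key observation: proc-E, proc-F can finish, but then (3, 4) is all there is, and the blocked group's R1 demands exceed it.
Pretend the grant happened; the run proc-E, proc-F goes as far as possible. Step-by-step check:
  pool = (3, 2)
  proc-E: need (3, 2) fits (3, 2); releases (0, 1), pool now (3, 3)
  proc-F: need (1, 3) fits (3, 3); releases (0, 1), pool now (3, 4)
  blocked: proc-B wants (3, 5), pool (3, 4) — not enough R1
  blocked: proc-A wants (5, 6), pool (3, 4) — not enough R3 and R1
  blocked: proc-I wants (0, 6), pool (3, 4) — not enough R1
  blocked: proc-D wants (2, 5), pool (3, 4) — not enough R1
Had the request been granted, proc-B, proc-A, proc-I and proc-D could never finish.


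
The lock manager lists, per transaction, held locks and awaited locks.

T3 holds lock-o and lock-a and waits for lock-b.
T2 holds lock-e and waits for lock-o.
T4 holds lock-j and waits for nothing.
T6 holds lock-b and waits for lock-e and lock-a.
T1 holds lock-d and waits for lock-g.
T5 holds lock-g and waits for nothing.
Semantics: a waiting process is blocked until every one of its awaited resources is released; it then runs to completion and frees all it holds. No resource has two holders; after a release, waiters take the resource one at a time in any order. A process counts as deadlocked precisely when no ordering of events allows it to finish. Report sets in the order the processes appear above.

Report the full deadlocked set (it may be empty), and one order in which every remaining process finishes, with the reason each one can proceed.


Deadlocked set: T3, T2 and T6.
Key observation: T3 -> T6 -> T3 is a circular wait — nothing in it can go first; T2 is caught in further circular waits.
One completion order for the rest: T5, T1, T4.
Walking it through:
  T5: no waits; runs immediately, freeing lock-g
  T1: everything it awaited (lock-g) is free; runs, freeing lock-d
  T4: no waits; runs immediately, freeing lock-j


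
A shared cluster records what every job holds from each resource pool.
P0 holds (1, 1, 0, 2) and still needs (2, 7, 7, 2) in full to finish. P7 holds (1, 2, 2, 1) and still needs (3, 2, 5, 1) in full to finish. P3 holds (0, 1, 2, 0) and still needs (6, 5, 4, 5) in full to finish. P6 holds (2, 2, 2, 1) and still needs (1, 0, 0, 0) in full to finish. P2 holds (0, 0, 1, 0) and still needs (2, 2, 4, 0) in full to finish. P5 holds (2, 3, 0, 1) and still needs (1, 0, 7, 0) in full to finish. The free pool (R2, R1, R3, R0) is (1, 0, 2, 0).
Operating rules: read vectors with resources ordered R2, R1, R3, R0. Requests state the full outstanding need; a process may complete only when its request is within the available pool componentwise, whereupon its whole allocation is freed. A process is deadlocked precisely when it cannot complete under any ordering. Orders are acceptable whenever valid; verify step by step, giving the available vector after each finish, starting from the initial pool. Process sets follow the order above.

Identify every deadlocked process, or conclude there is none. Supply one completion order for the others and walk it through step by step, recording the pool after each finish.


Nothing here is deadlocked.
Key observation: P6 can run right away; the returned allocation unlocks the remaining processes in turn.
One completion order for the rest: P6, P2, P7, P5, P0, P3. Step-by-step check:
  pool = (1, 0, 2, 0)
  P6 needs (1, 0, 0, 0) <= (1, 0, 2, 0) -> finishes; pool += (2, 2, 2, 1) = (3, 2, 4, 1)
  P2 needs (2, 2, 4, 0) <= (3, 2, 4, 1) -> finishes; pool += (0, 0, 1, 0) = (3, 2, 5, 1)
  P7 needs (3, 2, 5, 1) <= (3, 2, 5, 1) -> finishes; pool += (1, 2, 2, 1) = (4, 4, 7, 2)
  P5 needs (1, 0, 7, 0) <= (4, 4, 7, 2) -> finishes; pool += (2, 3, 0, 1) = (6, 7, 7, 3)
  P0 needs (2, 7, 7, 2) <= (6, 7, 7, 3) -> finishes; pool += (1, 1, 0, 2) = (7, 8, 7, 5)
  P3 needs (6, 5, 4, 5) <= (7, 8, 7, 5) -> finishes; pool += (0, 1, 2, 0) = (7, 9, 9, 5)


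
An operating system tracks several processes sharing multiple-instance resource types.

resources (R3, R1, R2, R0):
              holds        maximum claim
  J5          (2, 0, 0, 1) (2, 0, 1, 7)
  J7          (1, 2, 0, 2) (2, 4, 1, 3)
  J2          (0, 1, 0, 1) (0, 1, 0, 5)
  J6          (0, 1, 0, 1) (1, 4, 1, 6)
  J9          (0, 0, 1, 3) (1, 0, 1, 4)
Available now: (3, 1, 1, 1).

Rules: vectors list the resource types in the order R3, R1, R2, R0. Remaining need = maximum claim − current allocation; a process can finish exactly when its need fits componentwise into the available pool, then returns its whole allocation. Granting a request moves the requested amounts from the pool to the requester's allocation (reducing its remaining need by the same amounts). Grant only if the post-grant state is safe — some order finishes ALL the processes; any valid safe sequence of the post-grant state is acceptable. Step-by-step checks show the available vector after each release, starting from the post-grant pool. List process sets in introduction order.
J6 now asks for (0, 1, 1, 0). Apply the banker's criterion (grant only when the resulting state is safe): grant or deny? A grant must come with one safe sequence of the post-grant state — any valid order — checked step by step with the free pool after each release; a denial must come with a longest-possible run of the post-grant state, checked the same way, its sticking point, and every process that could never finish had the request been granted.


DENY. Granting would leave the state unsafe.
Key observation: after J9, J2 the pool peaks at (3, 1, 1, 5), and each blocked process is short somewhere: J5 on R0; J7 on R1; J6 on R1.
After a pretend grant, a maximal execution: J9, J2 — then nothing else fits. Step-by-step check:
  pool = (3, 0, 0, 1)
  J9 needs (1, 0, 0, 1) <= (3, 0, 0, 1) -> finishes; pool += (0, 0, 1, 3) = (3, 0, 1, 4)
  J2 needs (0, 0, 0, 4) <= (3, 0, 1, 4) -> finishes; pool += (0, 1, 0, 1) = (3, 1, 1, 5)
  J5 cannot run: need (0, 0, 1, 6) vs free (3, 1, 1, 5) (insufficient R0)
  J7 cannot run: need (1, 2, 1, 1) vs free (3, 1, 1, 5) (insufficient R1)
  J6 cannot run: need (1, 2, 0, 5) vs free (3, 1, 1, 5) (insufficient R1)
Post-grant, the permanently blocked set is J5, J7 and J6.


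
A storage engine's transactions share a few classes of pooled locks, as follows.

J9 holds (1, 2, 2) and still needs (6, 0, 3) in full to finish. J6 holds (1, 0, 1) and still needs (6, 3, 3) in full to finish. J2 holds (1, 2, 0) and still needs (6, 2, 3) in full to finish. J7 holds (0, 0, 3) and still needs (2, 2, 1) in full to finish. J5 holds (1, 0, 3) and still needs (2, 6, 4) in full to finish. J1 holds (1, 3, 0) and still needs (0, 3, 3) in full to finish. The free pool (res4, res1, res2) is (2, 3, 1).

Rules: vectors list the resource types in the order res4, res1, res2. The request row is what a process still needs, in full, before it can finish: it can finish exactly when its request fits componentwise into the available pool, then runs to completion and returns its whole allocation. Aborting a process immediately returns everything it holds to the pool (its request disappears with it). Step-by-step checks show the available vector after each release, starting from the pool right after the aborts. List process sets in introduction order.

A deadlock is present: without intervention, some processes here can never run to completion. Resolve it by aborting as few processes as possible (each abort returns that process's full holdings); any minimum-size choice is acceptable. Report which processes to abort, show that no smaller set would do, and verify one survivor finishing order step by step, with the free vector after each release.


The answer: abort J6 and J2.
Key observation: the returned (2, 2, 1) from J6 and J2 is what brings J9 — unrunnable before, under any order — into play at step 4.
Minimality, checking each single-abort alternative: J9 alone leaves J6 blocked (short on res4); J6 alone leaves J9 blocked (short on res4); J2 alone leaves J9 blocked (short on res4); J7 alone leaves J9 blocked (short on res4); J5 alone leaves J9 blocked (short on res4); J1 alone leaves J9 blocked (short on res4).
Survivors finish in the order: J7, J1, J5, J9. Walking it through (pool after the aborts first):
  pool = (4, 5, 2)
  run J7 (needs (2, 2, 1), free (4, 5, 2)); after release of (0, 0, 3) the pool is (4, 5, 5)
  run J1 (needs (0, 3, 3), free (4, 5, 5)); after release of (1, 3, 0) the pool is (5, 8, 5)
  run J5 (needs (2, 6, 4), free (5, 8, 5)); after release of (1, 0, 3) the pool is (6, 8, 8)
  run J9 (needs (6, 0, 3), free (6, 8, 8)); after release of (1, 2, 2) the pool is (7, 10, 10)


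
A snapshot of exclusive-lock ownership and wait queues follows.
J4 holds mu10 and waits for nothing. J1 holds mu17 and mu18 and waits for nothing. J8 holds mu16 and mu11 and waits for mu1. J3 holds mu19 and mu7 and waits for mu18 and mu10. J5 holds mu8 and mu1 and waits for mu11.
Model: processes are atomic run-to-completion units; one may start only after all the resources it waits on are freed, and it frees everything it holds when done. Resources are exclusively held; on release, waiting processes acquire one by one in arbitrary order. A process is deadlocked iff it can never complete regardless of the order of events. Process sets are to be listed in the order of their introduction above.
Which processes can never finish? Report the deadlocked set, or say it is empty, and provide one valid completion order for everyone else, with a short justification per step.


The deadlocked set is J8 and J5.
Key observation: along J8 -> J5 -> J8, each member waits on what the next one holds — a deadlock; no other process is dragged down with it.
A valid finishing order for the others: J4, J1, J3.
Check, step by step:
  J4 waits on nothing -> runs at once and releases mu10
  J1 waits on nothing -> runs at once and releases mu17 and mu18
  J3 waits on mu18 and mu10 — all released -> runs and releases mu19 and mu7


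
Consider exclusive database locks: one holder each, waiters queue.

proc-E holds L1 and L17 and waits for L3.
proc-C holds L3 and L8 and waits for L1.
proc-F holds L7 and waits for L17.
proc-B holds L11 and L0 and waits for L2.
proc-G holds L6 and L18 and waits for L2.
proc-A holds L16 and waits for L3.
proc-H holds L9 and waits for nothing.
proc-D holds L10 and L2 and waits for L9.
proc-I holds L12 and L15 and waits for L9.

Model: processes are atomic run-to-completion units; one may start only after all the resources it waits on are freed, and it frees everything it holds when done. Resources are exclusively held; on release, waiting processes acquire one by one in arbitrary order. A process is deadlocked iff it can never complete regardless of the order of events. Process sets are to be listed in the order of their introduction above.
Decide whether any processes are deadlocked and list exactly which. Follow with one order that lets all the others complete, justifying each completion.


Deadlocked set: proc-E, proc-C, proc-F and proc-A.
Key observation: proc-E -> proc-C -> proc-E is a circular wait — nothing in it can go first; proc-F and proc-A wait into the deadlock from upstream.
The rest can finish in the order proc-H, proc-D, proc-G, proc-B, proc-I.
Verifying each step:
  run proc-H (it waits on nothing); releases L9
  proc-D waits on L9 — all released -> runs and releases L10 and L2
  proc-G waits on L2 — all released -> runs and releases L6 and L18
  proc-B waits on L2 — all released -> runs and releases L11 and L0
  proc-I waits on L9 — all released -> runs and releases L12 and L15


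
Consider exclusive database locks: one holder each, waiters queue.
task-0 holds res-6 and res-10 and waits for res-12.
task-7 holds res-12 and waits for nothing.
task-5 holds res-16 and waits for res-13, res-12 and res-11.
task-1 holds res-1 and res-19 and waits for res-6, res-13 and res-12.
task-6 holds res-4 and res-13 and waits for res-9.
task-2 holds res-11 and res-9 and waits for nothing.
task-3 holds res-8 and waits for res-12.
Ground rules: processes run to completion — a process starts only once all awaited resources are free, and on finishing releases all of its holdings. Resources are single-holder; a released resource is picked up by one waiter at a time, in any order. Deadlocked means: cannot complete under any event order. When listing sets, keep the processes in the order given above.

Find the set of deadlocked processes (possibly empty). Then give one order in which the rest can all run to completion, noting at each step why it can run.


Nothing here is deadlocked.
Key observation: the waits form no ring: some process can always run, and its releases unblock the others one by one.
The rest can finish in the order task-2, task-7, task-3, task-6, task-0, task-1, task-5.
Verifying each step:
  run task-2 (it waits on nothing); releases res-11 and res-9
  run task-7 (it waits on nothing); releases res-12
  task-3: everything it awaited (res-12) is free; runs, freeing res-8
  task-6: everything it awaited (res-9) is free; runs, freeing res-4 and res-13
  task-0: everything it awaited (res-12) is free; runs, freeing res-6 and res-10
  task-1: everything it awaited (res-6, res-13 and res-12) is free; runs, freeing res-1 and res-19
  task-5: everything it awaited (res-13, res-12 and res-11) is free; runs, freeing res-16


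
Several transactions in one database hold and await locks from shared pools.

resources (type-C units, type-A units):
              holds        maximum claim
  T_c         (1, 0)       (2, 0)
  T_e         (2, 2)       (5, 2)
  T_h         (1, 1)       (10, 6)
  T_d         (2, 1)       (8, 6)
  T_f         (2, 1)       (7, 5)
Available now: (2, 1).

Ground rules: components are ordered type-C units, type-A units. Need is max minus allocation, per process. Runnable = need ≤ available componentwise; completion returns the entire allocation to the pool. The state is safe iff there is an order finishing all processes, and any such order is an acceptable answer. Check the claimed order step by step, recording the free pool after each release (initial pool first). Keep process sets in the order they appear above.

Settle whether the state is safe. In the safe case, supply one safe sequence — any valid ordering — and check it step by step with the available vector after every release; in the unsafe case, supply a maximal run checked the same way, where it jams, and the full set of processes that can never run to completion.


UNSAFE.
Key observation: the wall is type-A units: completing T_c, T_e brings the pool only to (5, 3), and all the rest need more.
Going as far as possible: T_c, T_e; after that, nothing fits. Verifying each step:
  pool = (2, 1)
  run T_c (needs (1, 0), free (2, 1)); after release of (1, 0) the pool is (3, 1)
  run T_e (needs (3, 0), free (3, 1)); after release of (2, 2) the pool is (5, 3)
  blocked: T_h wants (9, 5), pool (5, 3) — not enough type-C units and type-A units
  blocked: T_d wants (6, 5), pool (5, 3) — not enough type-C units and type-A units
  blocked: T_f wants (5, 4), pool (5, 3) — not enough type-A units
Permanently blocked: T_h, T_d and T_f.


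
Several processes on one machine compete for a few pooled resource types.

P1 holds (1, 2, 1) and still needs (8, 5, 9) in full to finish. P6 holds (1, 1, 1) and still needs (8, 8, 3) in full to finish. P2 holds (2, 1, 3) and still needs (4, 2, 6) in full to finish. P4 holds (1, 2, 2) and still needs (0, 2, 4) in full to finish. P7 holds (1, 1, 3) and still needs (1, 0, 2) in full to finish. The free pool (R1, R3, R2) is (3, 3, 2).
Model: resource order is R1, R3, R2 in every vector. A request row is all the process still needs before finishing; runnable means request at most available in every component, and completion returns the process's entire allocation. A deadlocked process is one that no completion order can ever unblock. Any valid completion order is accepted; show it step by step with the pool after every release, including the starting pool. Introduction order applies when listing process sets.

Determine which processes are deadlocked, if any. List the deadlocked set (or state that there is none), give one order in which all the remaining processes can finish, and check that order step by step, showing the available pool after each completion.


Deadlocked: P1 and P6.
Key observation: R1 is the bottleneck — with P7, P4, P2 done the pool holds (7, 7, 10), short of every remaining need.
The rest can finish in the order P7, P4, P2. Step-by-step check:
  pool = (3, 3, 2)
  P7 needs (1, 0, 2) <= (3, 3, 2) -> finishes; pool += (1, 1, 3) = (4, 4, 5)
  P4 needs (0, 2, 4) <= (4, 4, 5) -> finishes; pool += (1, 2, 2) = (5, 6, 7)
  P2 needs (4, 2, 6) <= (5, 6, 7) -> finishes; pool += (2, 1, 3) = (7, 7, 10)
The blocked processes can never fit:
  P1 still needs (8, 5, 9) but only (7, 7, 10) is free — short on R1
  P6 still needs (8, 8, 3) but only (7, 7, 10) is free — short on R1 and R3


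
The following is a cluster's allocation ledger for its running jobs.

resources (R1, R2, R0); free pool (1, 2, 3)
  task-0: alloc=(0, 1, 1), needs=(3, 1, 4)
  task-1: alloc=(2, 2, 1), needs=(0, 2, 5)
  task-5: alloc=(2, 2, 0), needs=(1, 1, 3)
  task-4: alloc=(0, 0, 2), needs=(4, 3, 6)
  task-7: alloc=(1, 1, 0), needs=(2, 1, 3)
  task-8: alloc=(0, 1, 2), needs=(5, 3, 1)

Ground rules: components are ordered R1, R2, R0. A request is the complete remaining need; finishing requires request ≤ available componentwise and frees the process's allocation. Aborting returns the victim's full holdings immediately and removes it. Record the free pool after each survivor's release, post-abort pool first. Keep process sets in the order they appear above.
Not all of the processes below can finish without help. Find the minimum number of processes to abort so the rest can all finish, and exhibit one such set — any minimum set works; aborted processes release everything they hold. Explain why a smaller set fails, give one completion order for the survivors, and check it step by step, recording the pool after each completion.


Abort task-8.
Key observation: task-1 could never have finished before the abort; with (0, 1, 2) returned by task-8, it fits at step 1.
No smaller set exists: with zero aborts the deadlock remains.
Survivors finish in the order: task-1, task-5, task-4, task-0, task-7. Check, step by step (pool after the aborts first):
  pool = (1, 3, 5)
  run task-1 (needs (0, 2, 5), free (1, 3, 5)); after release of (2, 2, 1) the pool is (3, 5, 6)
  run task-5 (needs (1, 1, 3), free (3, 5, 6)); after release of (2, 2, 0) the pool is (5, 7, 6)
  run task-4 (needs (4, 3, 6), free (5, 7, 6)); after release of (0, 0, 2) the pool is (5, 7, 8)
  run task-0 (needs (3, 1, 4), free (5, 7, 8)); after release of (0, 1, 1) the pool is (5, 8, 9)
  run task-7 (needs (2, 1, 3), free (5, 8, 9)); after release of (1, 1, 0) the pool is (6, 9, 9)


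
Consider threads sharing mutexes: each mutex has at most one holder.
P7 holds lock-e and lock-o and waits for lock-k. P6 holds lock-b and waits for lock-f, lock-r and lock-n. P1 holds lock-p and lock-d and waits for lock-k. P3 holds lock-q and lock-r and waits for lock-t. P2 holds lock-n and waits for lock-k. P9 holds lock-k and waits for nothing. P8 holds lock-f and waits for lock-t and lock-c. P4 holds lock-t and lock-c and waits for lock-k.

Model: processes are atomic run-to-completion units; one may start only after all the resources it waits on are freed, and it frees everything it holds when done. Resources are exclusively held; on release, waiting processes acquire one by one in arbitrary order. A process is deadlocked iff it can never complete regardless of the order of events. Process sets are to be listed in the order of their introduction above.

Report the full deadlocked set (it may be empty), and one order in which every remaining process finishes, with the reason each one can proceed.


The deadlocked set is empty.
Key observation: every chain of waits terminates; starting from the processes that wait on nothing, all the rest unlock in turn.
A valid finishing order for the others: P9, P7, P1, P4, P3, P8, P2, P6.
Step-by-step check:
  P9: no waits; runs immediately, freeing lock-k
  P7: everything it awaited (lock-k) is free; runs, freeing lock-e and lock-o
  P1: everything it awaited (lock-k) is free; runs, freeing lock-p and lock-d
  P4: everything it awaited (lock-k) is free; runs, freeing lock-t and lock-c
  P3: everything it awaited (lock-t) is free; runs, freeing lock-q and lock-r
  P8: everything it awaited (lock-t and lock-c) is free; runs, freeing lock-f
  P2: everything it awaited (lock-k) is free; runs, freeing lock-n
  P6: everything it awaited (lock-f, lock-r and lock-n) is free; runs, freeing lock-b


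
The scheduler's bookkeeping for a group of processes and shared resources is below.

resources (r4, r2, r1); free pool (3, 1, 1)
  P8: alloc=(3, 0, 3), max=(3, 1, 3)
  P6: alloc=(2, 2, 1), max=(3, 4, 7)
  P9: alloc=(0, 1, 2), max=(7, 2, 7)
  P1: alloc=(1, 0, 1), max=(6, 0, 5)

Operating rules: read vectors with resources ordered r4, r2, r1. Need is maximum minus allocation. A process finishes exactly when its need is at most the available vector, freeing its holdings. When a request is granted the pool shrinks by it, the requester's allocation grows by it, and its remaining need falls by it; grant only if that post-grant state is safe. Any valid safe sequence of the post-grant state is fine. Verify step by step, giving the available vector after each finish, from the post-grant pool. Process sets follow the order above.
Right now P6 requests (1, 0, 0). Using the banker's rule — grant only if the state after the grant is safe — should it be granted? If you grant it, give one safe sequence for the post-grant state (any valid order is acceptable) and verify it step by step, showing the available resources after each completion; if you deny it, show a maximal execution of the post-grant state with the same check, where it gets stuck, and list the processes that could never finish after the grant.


DENY: after the grant no complete ordering would exist.
Key observation: after P8, P1 the pool peaks at (6, 1, 5), and each blocked process is short somewhere: P6 on r2, r1; P9 on r4.
After a pretend grant, a maximal execution: P8, P1 — then nothing else fits. Check, step by step:
  pool = (2, 1, 1)
  P8 needs (0, 1, 0) <= (2, 1, 1) -> finishes; pool += (3, 0, 3) = (5, 1, 4)
  P1 needs (5, 0, 4) <= (5, 1, 4) -> finishes; pool += (1, 0, 1) = (6, 1, 5)
  blocked: P6 wants (0, 2, 6), pool (6, 1, 5) — not enough r2 and r1
  blocked: P9 wants (7, 1, 5), pool (6, 1, 5) — not enough r4
Post-grant, the permanently blocked set is P6 and P9.


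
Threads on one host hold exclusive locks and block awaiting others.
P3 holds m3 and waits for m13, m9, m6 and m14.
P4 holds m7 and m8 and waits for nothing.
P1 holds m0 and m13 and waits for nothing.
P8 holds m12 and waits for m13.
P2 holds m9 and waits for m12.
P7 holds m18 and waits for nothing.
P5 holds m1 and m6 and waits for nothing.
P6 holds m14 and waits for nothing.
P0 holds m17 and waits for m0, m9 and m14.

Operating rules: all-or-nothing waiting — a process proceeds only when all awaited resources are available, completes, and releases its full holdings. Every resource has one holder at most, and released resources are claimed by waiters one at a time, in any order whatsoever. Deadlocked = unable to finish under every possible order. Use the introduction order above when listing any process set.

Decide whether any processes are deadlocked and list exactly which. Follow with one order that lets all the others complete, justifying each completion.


Nothing here is deadlocked.
Key observation: all waits point, directly or indirectly, at processes that can finish, so nothing is permanently blocked.
The rest can finish in the order P4, P5, P1, P7, P6, P8, P2, P0, P3.
Check, step by step:
  P4 waits on nothing -> runs at once and releases m7 and m8
  P5 waits on nothing -> runs at once and releases m1 and m6
  P1 waits on nothing -> runs at once and releases m0 and m13
  P7 waits on nothing -> runs at once and releases m18
  P6 waits on nothing -> runs at once and releases m14
  P8 waits on m13 — all released -> runs and releases m12
  P2 waits on m12 — all released -> runs and releases m9
  P0 waits on m0, m9 and m14 — all released -> runs and releases m17
  P3 waits on m13, m9, m6 and m14 — all released -> runs and releases m3


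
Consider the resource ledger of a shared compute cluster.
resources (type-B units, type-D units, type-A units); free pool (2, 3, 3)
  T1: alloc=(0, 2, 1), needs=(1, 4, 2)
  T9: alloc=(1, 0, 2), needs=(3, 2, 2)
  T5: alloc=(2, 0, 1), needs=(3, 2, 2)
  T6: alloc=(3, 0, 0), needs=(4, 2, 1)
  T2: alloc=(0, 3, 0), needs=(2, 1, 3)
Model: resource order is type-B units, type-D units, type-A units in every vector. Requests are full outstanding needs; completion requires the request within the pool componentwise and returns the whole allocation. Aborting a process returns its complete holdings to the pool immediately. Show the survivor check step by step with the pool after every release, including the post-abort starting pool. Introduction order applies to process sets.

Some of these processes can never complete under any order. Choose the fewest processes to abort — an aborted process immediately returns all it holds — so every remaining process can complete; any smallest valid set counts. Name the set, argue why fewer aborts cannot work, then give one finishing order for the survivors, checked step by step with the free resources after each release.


Abort T5.
Key observation: no ordering could ever have run T9 before the abort of T5; with (2, 0, 1) back in the pool it fits at step 2.
No smaller set exists: with zero aborts the deadlock remains.
The survivors complete as T2, T9, T1, T6. Walking it through (starting from the post-abort pool):
  pool = (4, 3, 4)
  run T2 (needs (2, 1, 3), free (4, 3, 4)); after release of (0, 3, 0) the pool is (4, 6, 4)
  run T9 (needs (3, 2, 2), free (4, 6, 4)); after release of (1, 0, 2) the pool is (5, 6, 6)
  run T1 (needs (1, 4, 2), free (5, 6, 6)); after release of (0, 2, 1) the pool is (5, 8, 7)
  run T6 (needs (4, 2, 1), free (5, 8, 7)); after release of (3, 0, 0) the pool is (8, 8, 7)


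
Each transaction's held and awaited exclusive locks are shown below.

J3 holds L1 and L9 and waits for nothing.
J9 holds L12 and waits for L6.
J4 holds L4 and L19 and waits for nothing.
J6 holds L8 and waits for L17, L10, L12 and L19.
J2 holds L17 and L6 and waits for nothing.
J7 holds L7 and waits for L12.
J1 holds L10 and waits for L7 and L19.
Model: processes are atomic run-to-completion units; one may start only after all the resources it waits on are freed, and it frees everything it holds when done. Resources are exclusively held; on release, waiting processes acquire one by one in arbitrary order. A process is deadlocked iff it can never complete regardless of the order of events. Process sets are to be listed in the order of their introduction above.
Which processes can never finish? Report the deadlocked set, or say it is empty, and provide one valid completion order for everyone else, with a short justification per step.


The deadlocked set is empty.
Key observation: the wait relation is loop-free; peeling off processes with no waits unwinds the whole state.
A valid finishing order for the others: J2, J9, J4, J7, J1, J3, J6.
Walking it through:
  J2: no waits; runs immediately, freeing L17 and L6
  J9 waits on L6 — all released -> runs and releases L12
  J4: no waits; runs immediately, freeing L4 and L19
  J7 waits on L12 — all released -> runs and releases L7
  J1 waits on L7 and L19 — all released -> runs and releases L10
  J3: no waits; runs immediately, freeing L1 and L9
  J6 waits on L17, L10, L12 and L19 — all released -> runs and releases L8


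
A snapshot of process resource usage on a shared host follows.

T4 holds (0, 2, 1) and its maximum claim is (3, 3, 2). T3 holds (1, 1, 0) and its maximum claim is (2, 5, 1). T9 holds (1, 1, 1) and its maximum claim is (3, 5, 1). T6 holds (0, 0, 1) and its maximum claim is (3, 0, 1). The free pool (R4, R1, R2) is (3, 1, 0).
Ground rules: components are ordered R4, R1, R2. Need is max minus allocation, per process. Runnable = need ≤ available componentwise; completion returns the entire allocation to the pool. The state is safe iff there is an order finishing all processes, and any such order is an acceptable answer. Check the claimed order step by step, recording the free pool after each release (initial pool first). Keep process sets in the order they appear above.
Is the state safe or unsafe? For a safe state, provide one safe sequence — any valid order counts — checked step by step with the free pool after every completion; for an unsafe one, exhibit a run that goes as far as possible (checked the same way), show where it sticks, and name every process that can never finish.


The state is UNSAFE.
Key observation: the wall is R1: completing T6, T4 brings the pool only to (3, 3, 2), and all the rest need more.
A maximal execution: T6, T4 — then nothing else fits. Step-by-step check:
  pool = (3, 1, 0)
  T6 needs (3, 0, 0) <= (3, 1, 0) -> finishes; pool += (0, 0, 1) = (3, 1, 1)
  T4 needs (3, 1, 1) <= (3, 1, 1) -> finishes; pool += (0, 2, 1) = (3, 3, 2)
  T3 cannot run: need (1, 4, 1) vs free (3, 3, 2) (insufficient R1)
  T9 cannot run: need (2, 4, 0) vs free (3, 3, 2) (insufficient R1)
Processes that can never finish: T3 and T9.
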